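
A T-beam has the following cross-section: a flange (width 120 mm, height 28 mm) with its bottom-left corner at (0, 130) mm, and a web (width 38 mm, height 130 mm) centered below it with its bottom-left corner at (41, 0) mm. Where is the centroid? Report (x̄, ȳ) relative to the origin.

Part | A | x̄ᵢ | ȳᵢ | A·x̄ᵢ | A·ȳᵢ
web | 4940.00 | 60.00 | 65.00 | 296400.00 | 321100.00
flange | 3360.00 | 60.00 | 144.00 | 201600.00 | 483840.00
Σ | 8300.00 |  |  | 498000.00 | 804940.00
x̄ = 498000.00 / 8300.00 = 60.00 mm
ȳ = 804940.00 / 8300.00 = 96.98 mm

x̄ = 60.00 mm, ȳ = 96.98 mm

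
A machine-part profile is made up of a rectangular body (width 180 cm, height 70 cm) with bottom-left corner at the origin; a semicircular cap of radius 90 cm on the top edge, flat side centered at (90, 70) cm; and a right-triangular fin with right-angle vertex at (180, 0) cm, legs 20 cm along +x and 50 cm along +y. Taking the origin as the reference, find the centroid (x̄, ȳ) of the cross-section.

x̄ = 91.87 cm, ȳ = 70.71 cm

rectangular body: A = 180 × 70 = 12600.00, centroid at (90.00, 35.00).
semicircular top: A = ½π·90² = 12723.45, centroid at (90.00, 108.20).
triangular fin: A = ½·20·50 = 500.00, centroid at (186.67, 16.67).
ΣA = 25823.45 cm²
ΣAx̄ = (12600.00)(90.00) + (12723.45)(90.00) + (500.00)(186.67) = 2372443.86 cm³
ΣAȳ = (12600.00)(35.00) + (12723.45)(108.20) + (500.00)(16.67) = 1825974.85 cm³
x̄ = 2372443.86 / 25823.45 = 91.87 cm
ȳ = 1825974.85 / 25823.45 = 70.71 cm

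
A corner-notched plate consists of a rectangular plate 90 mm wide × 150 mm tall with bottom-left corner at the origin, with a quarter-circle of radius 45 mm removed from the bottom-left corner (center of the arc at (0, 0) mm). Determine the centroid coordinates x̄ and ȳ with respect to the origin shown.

x̄ = 48.46 mm, ȳ = 82.47 mm

plate: A = 90 × 150 = 13500.00, centroid at (45.00, 75.00).
removed quarter-circle: A = −¼π·45² = -1590.43, centroid at (19.10, 19.10).
ΣA = 11909.57 mm², ΣAx̄ = 577125.00 mm³, ΣAȳ = 982125.00 mm³.
x̄ = 577125.00/11909.57 = 48.46 mm; ȳ = 982125.00/11909.57 = 82.47 mm.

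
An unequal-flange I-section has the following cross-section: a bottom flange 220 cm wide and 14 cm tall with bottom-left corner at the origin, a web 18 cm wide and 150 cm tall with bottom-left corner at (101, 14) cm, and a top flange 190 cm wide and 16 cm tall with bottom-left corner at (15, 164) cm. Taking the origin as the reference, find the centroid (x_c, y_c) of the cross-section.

bottom flange: A = 220 × 14 = 3080.00, centroid at (110.00, 7.00).
web: A = 18 × 150 = 2700.00, centroid at (110.00, 89.00).
top flange: A = 190 × 16 = 3040.00, centroid at (110.00, 172.00).
ΣA = 8820.00 cm², ΣAx_c = 970200.00 cm³, ΣAy_c = 784740.00 cm³.
x_c = 970200.00/8820.00 = 110.00 cm; y_c = 784740.00/8820.00 = 88.97 cm.

x_c = 110.00 cm, y_c = 88.97 cm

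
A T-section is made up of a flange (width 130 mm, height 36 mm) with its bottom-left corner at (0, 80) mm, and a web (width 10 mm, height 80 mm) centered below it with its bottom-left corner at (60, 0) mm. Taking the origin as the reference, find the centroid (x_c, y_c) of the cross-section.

web: A = 10 × 80 = 800.00, centroid at (65.00, 40.00).
flange: A = 130 × 36 = 4680.00, centroid at (65.00, 98.00).
ΣA = 5480.00 mm², ΣAx_c = 356200.00 mm³, ΣAy_c = 490640.00 mm³.
x_c = 356200.00/5480.00 = 65.00 mm; y_c = 490640.00/5480.00 = 89.53 mm.

x_c = 65.00 mm, y_c = 89.53 mm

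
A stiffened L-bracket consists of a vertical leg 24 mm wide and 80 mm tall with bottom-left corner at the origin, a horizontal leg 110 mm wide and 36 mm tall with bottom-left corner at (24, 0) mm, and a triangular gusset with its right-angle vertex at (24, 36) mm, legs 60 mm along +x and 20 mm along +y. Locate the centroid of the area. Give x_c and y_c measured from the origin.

x_c = 55.91 mm, y_c = 26.80 mm

vertical leg: A = 24 × 80 = 1920.00, centroid at (12.00, 40.00).
horizontal leg: A = 110 × 36 = 3960.00, centroid at (79.00, 18.00).
gusset: A = ½·60·20 = 600.00, centroid at (44.00, 42.67).
ΣA = 6480.00 mm², ΣAx_c = 362280.00 mm³, ΣAy_c = 173680.00 mm³.
x_c = 362280.00/6480.00 = 55.91 mm; y_c = 173680.00/6480.00 = 26.80 mm.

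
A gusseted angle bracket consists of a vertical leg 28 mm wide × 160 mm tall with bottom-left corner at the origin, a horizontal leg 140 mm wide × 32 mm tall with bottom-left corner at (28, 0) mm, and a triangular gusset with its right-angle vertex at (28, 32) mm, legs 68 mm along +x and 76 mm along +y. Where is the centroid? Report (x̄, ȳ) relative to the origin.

Part | A | x̄ᵢ | ȳᵢ | A·x̄ᵢ | A·ȳᵢ
vertical leg | 4480.00 | 14.00 | 80.00 | 62720.00 | 358400.00
horizontal leg | 4480.00 | 98.00 | 16.00 | 439040.00 | 71680.00
gusset | 2584.00 | 50.67 | 57.33 | 130922.67 | 148149.33
Σ | 11544.00 |  |  | 632682.67 | 578229.33
x̄ = 632682.67 / 11544.00 = 54.81 mm
ȳ = 578229.33 / 11544.00 = 50.09 mm

x̄ = 54.81 mm, ȳ = 50.09 mm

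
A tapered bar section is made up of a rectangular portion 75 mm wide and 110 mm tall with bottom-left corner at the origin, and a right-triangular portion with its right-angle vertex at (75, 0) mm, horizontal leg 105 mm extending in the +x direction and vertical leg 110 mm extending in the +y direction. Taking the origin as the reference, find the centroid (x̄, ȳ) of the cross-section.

rectangular portion: A = 75 × 110 = 8250.00, centroid at (37.50, 55.00).
triangular portion: A = ½·105·110 = 5775.00, centroid at (110.00, 36.67).
ΣA = 14025.00 mm²
ΣAx̄ = (8250.00)(37.50) + (5775.00)(110.00) = 944625.00 mm³
ΣAȳ = (8250.00)(55.00) + (5775.00)(36.67) = 665500.00 mm³
x̄ = 944625.00 / 14025.00 = 67.35 mm
ȳ = 665500.00 / 14025.00 = 47.45 mm

x̄ = 67.35 mm, ȳ = 47.45 mm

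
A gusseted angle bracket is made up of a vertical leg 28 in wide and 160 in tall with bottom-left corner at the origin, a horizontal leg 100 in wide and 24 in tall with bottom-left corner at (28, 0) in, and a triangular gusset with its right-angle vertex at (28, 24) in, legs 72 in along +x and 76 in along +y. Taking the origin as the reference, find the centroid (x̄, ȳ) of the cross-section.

x̄ = 40.79 in, ȳ = 54.30 in

vertical leg: A = 28 × 160 = 4480.00, centroid at (14.00, 80.00).
horizontal leg: A = 100 × 24 = 2400.00, centroid at (78.00, 12.00).
gusset: A = ½·72·76 = 2736.00, centroid at (52.00, 49.33).
ΣA = 9616.00 in²
ΣAx̄ = (4480.00)(14.00) + (2400.00)(78.00) + (2736.00)(52.00) = 392192.00 in³
ΣAȳ = (4480.00)(80.00) + (2400.00)(12.00) + (2736.00)(49.33) = 522176.00 in³
x̄ = 392192.00 / 9616.00 = 40.79 in
ȳ = 522176.00 / 9616.00 = 54.30 in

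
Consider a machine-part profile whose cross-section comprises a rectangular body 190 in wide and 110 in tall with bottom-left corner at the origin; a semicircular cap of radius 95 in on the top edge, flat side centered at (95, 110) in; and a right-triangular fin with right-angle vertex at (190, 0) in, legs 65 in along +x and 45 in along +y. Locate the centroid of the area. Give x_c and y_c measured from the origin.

x_c = 99.67 in, y_c = 90.38 in

rectangular body: A = 190 × 110 = 20900.00, centroid at (95.00, 55.00).
semicircular top: A = ½π·95² = 14176.44, centroid at (95.00, 150.32).
triangular fin: A = ½·65·45 = 1462.50, centroid at (211.67, 15.00).
ΣA = 36538.94 in²
ΣAx_c = (20900.00)(95.00) + (14176.44)(95.00) + (1462.50)(211.67) = 3641824.00 in³
ΣAy_c = (20900.00)(55.00) + (14176.44)(150.32) + (1462.50)(15.00) = 3302428.89 in³
x_c = 3641824.00 / 36538.94 = 99.67 in
y_c = 3302428.89 / 36538.94 = 90.38 in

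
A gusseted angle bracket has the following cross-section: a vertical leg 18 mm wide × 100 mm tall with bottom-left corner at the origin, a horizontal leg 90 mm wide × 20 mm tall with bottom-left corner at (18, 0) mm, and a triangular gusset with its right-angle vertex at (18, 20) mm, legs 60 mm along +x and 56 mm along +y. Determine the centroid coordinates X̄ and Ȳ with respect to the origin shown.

X̄ = 36.64 mm, Ȳ = 32.76 mm

vertical leg: A = 18 × 100 = 1800.00, centroid at (9.00, 50.00).
horizontal leg: A = 90 × 20 = 1800.00, centroid at (63.00, 10.00).
gusset: A = ½·60·56 = 1680.00, centroid at (38.00, 38.67).
ΣA = 5280.00 mm²
ΣAX̄ = (1800.00)(9.00) + (1800.00)(63.00) + (1680.00)(38.00) = 193440.00 mm³
ΣAȲ = (1800.00)(50.00) + (1800.00)(10.00) + (1680.00)(38.67) = 172960.00 mm³
X̄ = 193440.00 / 5280.00 = 36.64 mm
Ȳ = 172960.00 / 5280.00 = 32.76 mm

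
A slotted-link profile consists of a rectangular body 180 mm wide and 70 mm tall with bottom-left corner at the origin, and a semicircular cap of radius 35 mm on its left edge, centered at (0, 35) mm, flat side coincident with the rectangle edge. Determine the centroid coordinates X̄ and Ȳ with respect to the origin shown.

rectangular body: A = 180 × 70 = 12600.00, centroid at (90.00, 35.00).
semicircular end: A = ½π·35² = 1924.23, centroid at (-14.85, 35.00).
ΣA = 14524.23 mm²
ΣAX̄ = (12600.00)(90.00) + (1924.23)(-14.85) = 1105416.67 mm³
ΣAȲ = (12600.00)(35.00) + (1924.23)(35.00) = 508347.89 mm³
X̄ = 1105416.67 / 14524.23 = 76.11 mm
Ȳ = 508347.89 / 14524.23 = 35.00 mm

X̄ = 76.11 mm, Ȳ = 35.00 mm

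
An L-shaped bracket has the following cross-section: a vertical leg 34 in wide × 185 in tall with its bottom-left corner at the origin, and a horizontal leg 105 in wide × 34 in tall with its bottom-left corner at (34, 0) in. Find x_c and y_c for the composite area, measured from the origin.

x_c = 42.16 in, y_c = 65.16 in

vertical leg: A = 34 × 185 = 6290.00, centroid at (17.00, 92.50).
horizontal leg: A = 105 × 34 = 3570.00, centroid at (86.50, 17.00).
ΣA = 9860.00 in², ΣAx_c = 415735.00 in³, ΣAy_c = 642515.00 in³.
x_c = 415735.00/9860.00 = 42.16 in; y_c = 642515.00/9860.00 = 65.16 in.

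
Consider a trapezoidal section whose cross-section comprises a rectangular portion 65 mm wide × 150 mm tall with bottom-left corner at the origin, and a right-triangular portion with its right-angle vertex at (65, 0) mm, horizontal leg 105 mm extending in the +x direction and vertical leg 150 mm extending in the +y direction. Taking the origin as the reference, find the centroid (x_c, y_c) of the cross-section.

rectangular portion: A = 65 × 150 = 9750.00, centroid at (32.50, 75.00).
triangular portion: A = ½·105·150 = 7875.00, centroid at (100.00, 50.00).
ΣA = 17625.00 mm², ΣAx_c = 1104375.00 mm³, ΣAy_c = 1125000.00 mm³.
x_c = 1104375.00/17625.00 = 62.66 mm; y_c = 1125000.00/17625.00 = 63.83 mm.

x_c = 62.66 mm, y_c = 63.83 mm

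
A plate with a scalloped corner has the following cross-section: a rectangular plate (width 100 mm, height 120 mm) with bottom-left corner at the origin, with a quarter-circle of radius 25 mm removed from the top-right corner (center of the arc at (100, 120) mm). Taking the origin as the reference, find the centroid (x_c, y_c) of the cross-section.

Part | A | x̄ᵢ | ȳᵢ | A·x̄ᵢ | A·ȳᵢ
plate | 12000.00 | 50.00 | 60.00 | 600000.00 | 720000.00
removed quarter-circle | -490.87 | 89.39 | 109.39 | -43879.05 | -53696.53
Σ | 11509.13 |  |  | 556120.95 | 666303.47
x_c = 556120.95 / 11509.13 = 48.32 mm
y_c = 666303.47 / 11509.13 = 57.89 mm

x_c = 48.32 mm, y_c = 57.89 mm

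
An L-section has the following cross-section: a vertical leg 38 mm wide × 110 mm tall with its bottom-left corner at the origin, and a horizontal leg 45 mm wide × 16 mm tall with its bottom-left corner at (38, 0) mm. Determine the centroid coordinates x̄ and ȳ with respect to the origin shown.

Part | A | x̄ᵢ | ȳᵢ | A·x̄ᵢ | A·ȳᵢ
vertical leg | 4180.00 | 19.00 | 55.00 | 79420.00 | 229900.00
horizontal leg | 720.00 | 60.50 | 8.00 | 43560.00 | 5760.00
Σ | 4900.00 |  |  | 122980.00 | 235660.00
x̄ = 122980.00 / 4900.00 = 25.10 mm
ȳ = 235660.00 / 4900.00 = 48.09 mm

x̄ = 25.10 mm, ȳ = 48.09 mm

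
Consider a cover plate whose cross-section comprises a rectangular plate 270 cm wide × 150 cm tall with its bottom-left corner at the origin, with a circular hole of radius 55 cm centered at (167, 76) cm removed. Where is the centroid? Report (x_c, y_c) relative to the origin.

Part | A | x̄ᵢ | ȳᵢ | A·x̄ᵢ | A·ȳᵢ
plate | 40500.00 | 135.00 | 75.00 | 5467500.00 | 3037500.00
hole | -9503.32 | 167.00 | 76.00 | -1587054.07 | -722252.15
Σ | 30996.68 |  |  | 3880445.93 | 2315247.85
x_c = 3880445.93 / 30996.68 = 125.19 cm
y_c = 2315247.85 / 30996.68 = 74.69 cm

x_c = 125.19 cm, y_c = 74.69 cm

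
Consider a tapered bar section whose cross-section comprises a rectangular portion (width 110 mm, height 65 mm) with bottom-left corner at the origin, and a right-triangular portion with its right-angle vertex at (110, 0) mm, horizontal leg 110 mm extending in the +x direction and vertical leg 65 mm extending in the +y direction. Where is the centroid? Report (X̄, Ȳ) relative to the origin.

rectangular portion: A = 110 × 65 = 7150.00, centroid at (55.00, 32.50).
triangular portion: A = ½·110·65 = 3575.00, centroid at (146.67, 21.67).
ΣA = 10725.00 mm²
ΣAX̄ = (7150.00)(55.00) + (3575.00)(146.67) = 917583.33 mm³
ΣAȲ = (7150.00)(32.50) + (3575.00)(21.67) = 309833.33 mm³
X̄ = 917583.33 / 10725.00 = 85.56 mm
Ȳ = 309833.33 / 10725.00 = 28.89 mm

X̄ = 85.56 mm, Ȳ = 28.89 mm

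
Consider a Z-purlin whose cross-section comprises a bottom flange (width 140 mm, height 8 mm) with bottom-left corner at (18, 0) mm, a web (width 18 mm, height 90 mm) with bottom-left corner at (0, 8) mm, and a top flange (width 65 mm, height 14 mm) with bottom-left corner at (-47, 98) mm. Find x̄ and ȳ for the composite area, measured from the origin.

x̄ = 27.38 mm, ȳ = 50.93 mm

Part | A | x̄ᵢ | ȳᵢ | A·x̄ᵢ | A·ȳᵢ
bottom flange | 1120.00 | 88.00 | 4.00 | 98560.00 | 4480.00
web | 1620.00 | 9.00 | 53.00 | 14580.00 | 85860.00
top flange | 910.00 | -14.50 | 105.00 | -13195.00 | 95550.00
Σ | 3650.00 |  |  | 99945.00 | 185890.00
x̄ = 99945.00 / 3650.00 = 27.38 mm
ȳ = 185890.00 / 3650.00 = 50.93 mm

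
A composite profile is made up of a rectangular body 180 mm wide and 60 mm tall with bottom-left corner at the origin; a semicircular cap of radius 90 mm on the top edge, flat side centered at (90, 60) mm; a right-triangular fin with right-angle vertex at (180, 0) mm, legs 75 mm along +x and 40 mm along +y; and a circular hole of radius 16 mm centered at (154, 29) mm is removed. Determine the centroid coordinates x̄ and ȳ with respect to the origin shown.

Part | A | x̄ᵢ | ȳᵢ | A·x̄ᵢ | A·ȳᵢ
rectangular body | 10800.00 | 90.00 | 30.00 | 972000.00 | 324000.00
semicircular top | 12723.45 | 90.00 | 98.20 | 1145110.52 | 1249407.01
triangular fin | 1500.00 | 205.00 | 13.33 | 307500.00 | 20000.00
hole | -804.25 | 154.00 | 29.00 | -123854.15 | -23323.18
Σ | 24219.20 |  |  | 2300756.37 | 1570083.83
x̄ = 2300756.37 / 24219.20 = 95.00 mm
ȳ = 1570083.83 / 24219.20 = 64.83 mm

x̄ = 95.00 mm, ȳ = 64.83 mm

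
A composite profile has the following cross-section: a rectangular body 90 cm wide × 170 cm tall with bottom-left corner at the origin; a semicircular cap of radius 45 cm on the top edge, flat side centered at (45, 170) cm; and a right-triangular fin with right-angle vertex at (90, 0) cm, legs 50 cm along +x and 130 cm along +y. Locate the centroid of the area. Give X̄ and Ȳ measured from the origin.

rectangular body: A = 90 × 170 = 15300.00, centroid at (45.00, 85.00).
semicircular top: A = ½π·45² = 3180.86, centroid at (45.00, 189.10).
triangular fin: A = ½·50·130 = 3250.00, centroid at (106.67, 43.33).
ΣA = 21730.86 cm²
ΣAX̄ = (15300.00)(45.00) + (3180.86)(45.00) + (3250.00)(106.67) = 1178305.48 cm³
ΣAȲ = (15300.00)(85.00) + (3180.86)(189.10) + (3250.00)(43.33) = 2042829.97 cm³
X̄ = 1178305.48 / 21730.86 = 54.22 cm
Ȳ = 2042829.97 / 21730.86 = 94.01 cm

X̄ = 54.22 cm, Ȳ = 94.01 cm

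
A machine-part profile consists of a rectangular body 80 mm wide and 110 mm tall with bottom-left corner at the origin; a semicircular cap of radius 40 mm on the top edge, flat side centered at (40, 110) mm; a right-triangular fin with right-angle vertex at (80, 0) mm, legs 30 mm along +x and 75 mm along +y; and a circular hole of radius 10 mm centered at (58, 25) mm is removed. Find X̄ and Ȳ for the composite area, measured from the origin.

rectangular body: A = 80 × 110 = 8800.00, centroid at (40.00, 55.00).
semicircular top: A = ½π·40² = 2513.27, centroid at (40.00, 126.98).
triangular fin: A = ½·30·75 = 1125.00, centroid at (90.00, 25.00).
hole: A = −π·10² = -314.16, centroid at (58.00, 25.00).
ΣA = 12124.11 mm²
ΣAX̄ = (8800.00)(40.00) + (2513.27)(40.00) + (1125.00)(90.00) + (-314.16)(58.00) = 535559.73 mm³
ΣAȲ = (8800.00)(55.00) + (2513.27)(126.98) + (1125.00)(25.00) + (-314.16)(25.00) = 823397.84 mm³
X̄ = 535559.73 / 12124.11 = 44.17 mm
Ȳ = 823397.84 / 12124.11 = 67.91 mm

X̄ = 44.17 mm, Ȳ = 67.91 mm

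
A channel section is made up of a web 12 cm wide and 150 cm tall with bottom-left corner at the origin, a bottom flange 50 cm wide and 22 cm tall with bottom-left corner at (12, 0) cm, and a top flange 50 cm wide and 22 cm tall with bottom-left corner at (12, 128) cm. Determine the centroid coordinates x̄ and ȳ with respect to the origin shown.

x̄ = 23.05 cm, ȳ = 75.00 cm

web: A = 12 × 150 = 1800.00, centroid at (6.00, 75.00).
bottom flange: A = 50 × 22 = 1100.00, centroid at (37.00, 11.00).
top flange: A = 50 × 22 = 1100.00, centroid at (37.00, 139.00).
ΣA = 4000.00 cm²
ΣAx̄ = (1800.00)(6.00) + (1100.00)(37.00) + (1100.00)(37.00) = 92200.00 cm³
ΣAȳ = (1800.00)(75.00) + (1100.00)(11.00) + (1100.00)(139.00) = 300000.00 cm³
x̄ = 92200.00 / 4000.00 = 23.05 cm
ȳ = 300000.00 / 4000.00 = 75.00 cm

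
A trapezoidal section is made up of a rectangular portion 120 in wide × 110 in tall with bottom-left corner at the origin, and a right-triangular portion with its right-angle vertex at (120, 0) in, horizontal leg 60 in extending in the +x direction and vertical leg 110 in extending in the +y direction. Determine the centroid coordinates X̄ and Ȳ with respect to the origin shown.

X̄ = 76.00 in, Ȳ = 51.33 in

Part | A | x̄ᵢ | ȳᵢ | A·x̄ᵢ | A·ȳᵢ
rectangular portion | 13200.00 | 60.00 | 55.00 | 792000.00 | 726000.00
triangular portion | 3300.00 | 140.00 | 36.67 | 462000.00 | 121000.00
Σ | 16500.00 |  |  | 1254000.00 | 847000.00
X̄ = 1254000.00 / 16500.00 = 76.00 in
Ȳ = 847000.00 / 16500.00 = 51.33 in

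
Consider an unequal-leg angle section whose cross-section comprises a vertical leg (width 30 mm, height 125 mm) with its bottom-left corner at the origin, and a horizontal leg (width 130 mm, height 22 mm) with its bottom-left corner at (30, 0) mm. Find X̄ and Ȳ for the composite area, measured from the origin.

X̄ = 49.61 mm, Ȳ = 40.22 mm

vertical leg: A = 30 × 125 = 3750.00, centroid at (15.00, 62.50).
horizontal leg: A = 130 × 22 = 2860.00, centroid at (95.00, 11.00).
ΣA = 6610.00 mm², ΣAX̄ = 327950.00 mm³, ΣAȲ = 265835.00 mm³.
X̄ = 327950.00/6610.00 = 49.61 mm; Ȳ = 265835.00/6610.00 = 40.22 mm.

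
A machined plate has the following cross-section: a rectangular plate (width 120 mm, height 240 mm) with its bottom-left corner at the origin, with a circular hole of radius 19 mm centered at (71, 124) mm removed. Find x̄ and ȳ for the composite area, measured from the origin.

x̄ = 59.55 mm, ȳ = 119.84 mm

plate: A = 120 × 240 = 28800.00, centroid at (60.00, 120.00).
hole: A = −π·19² = -1134.11, centroid at (71.00, 124.00).
ΣA = 27665.89 mm², ΣAx̄ = 1647477.84 mm³, ΣAȳ = 3315369.75 mm³.
x̄ = 1647477.84/27665.89 = 59.55 mm; ȳ = 3315369.75/27665.89 = 119.84 mm.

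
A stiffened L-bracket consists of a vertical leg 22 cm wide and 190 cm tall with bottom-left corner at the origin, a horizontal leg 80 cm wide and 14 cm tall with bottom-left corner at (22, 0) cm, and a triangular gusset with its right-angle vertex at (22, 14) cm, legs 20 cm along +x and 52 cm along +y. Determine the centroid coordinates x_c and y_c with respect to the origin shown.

x_c = 22.39 cm, y_c = 72.38 cm

Part | A | x̄ᵢ | ȳᵢ | A·x̄ᵢ | A·ȳᵢ
vertical leg | 4180.00 | 11.00 | 95.00 | 45980.00 | 397100.00
horizontal leg | 1120.00 | 62.00 | 7.00 | 69440.00 | 7840.00
gusset | 520.00 | 28.67 | 31.33 | 14906.67 | 16293.33
Σ | 5820.00 |  |  | 130326.67 | 421233.33
x_c = 130326.67 / 5820.00 = 22.39 cm
y_c = 421233.33 / 5820.00 = 72.38 cm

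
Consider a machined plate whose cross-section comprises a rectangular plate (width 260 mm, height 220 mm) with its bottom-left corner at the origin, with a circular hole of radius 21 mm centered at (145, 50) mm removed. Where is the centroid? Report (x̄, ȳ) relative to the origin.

Part | A | x̄ᵢ | ȳᵢ | A·x̄ᵢ | A·ȳᵢ
plate | 57200.00 | 130.00 | 110.00 | 7436000.00 | 6292000.00
hole | -1385.44 | 145.00 | 50.00 | -200889.14 | -69272.12
Σ | 55814.56 |  |  | 7235110.86 | 6222727.88
x̄ = 7235110.86 / 55814.56 = 129.63 mm
ȳ = 6222727.88 / 55814.56 = 111.49 mm

x̄ = 129.63 mm, ȳ = 111.49 mm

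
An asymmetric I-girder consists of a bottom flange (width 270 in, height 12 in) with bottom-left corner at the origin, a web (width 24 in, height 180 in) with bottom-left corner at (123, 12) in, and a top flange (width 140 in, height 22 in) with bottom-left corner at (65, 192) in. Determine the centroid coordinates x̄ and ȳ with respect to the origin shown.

x̄ = 135.00 in, ȳ = 102.00 in

bottom flange: A = 270 × 12 = 3240.00, centroid at (135.00, 6.00).
web: A = 24 × 180 = 4320.00, centroid at (135.00, 102.00).
top flange: A = 140 × 22 = 3080.00, centroid at (135.00, 203.00).
ΣA = 10640.00 in²
ΣAx̄ = (3240.00)(135.00) + (4320.00)(135.00) + (3080.00)(135.00) = 1436400.00 in³
ΣAȳ = (3240.00)(6.00) + (4320.00)(102.00) + (3080.00)(203.00) = 1085320.00 in³
x̄ = 1436400.00 / 10640.00 = 135.00 in
ȳ = 1085320.00 / 10640.00 = 102.00 in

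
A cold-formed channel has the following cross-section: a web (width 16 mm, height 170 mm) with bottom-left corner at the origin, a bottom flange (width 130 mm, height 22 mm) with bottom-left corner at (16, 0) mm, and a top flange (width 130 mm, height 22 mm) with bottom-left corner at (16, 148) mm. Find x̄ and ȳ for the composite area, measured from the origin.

web: A = 16 × 170 = 2720.00, centroid at (8.00, 85.00).
bottom flange: A = 130 × 22 = 2860.00, centroid at (81.00, 11.00).
top flange: A = 130 × 22 = 2860.00, centroid at (81.00, 159.00).
ΣA = 8440.00 mm², ΣAx̄ = 485080.00 mm³, ΣAȳ = 717400.00 mm³.
x̄ = 485080.00/8440.00 = 57.47 mm; ȳ = 717400.00/8440.00 = 85.00 mm.

x̄ = 57.47 mm, ȳ = 85.00 mm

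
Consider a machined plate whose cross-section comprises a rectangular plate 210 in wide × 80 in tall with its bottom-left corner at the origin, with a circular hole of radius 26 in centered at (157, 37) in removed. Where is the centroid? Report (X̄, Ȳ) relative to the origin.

Part | A | x̄ᵢ | ȳᵢ | A·x̄ᵢ | A·ȳᵢ
plate | 16800.00 | 105.00 | 40.00 | 1764000.00 | 672000.00
hole | -2123.72 | 157.00 | 37.00 | -333423.51 | -78577.52
Σ | 14676.28 |  |  | 1430576.49 | 593422.48
X̄ = 1430576.49 / 14676.28 = 97.48 in
Ȳ = 593422.48 / 14676.28 = 40.43 in

X̄ = 97.48 in, Ȳ = 40.43 in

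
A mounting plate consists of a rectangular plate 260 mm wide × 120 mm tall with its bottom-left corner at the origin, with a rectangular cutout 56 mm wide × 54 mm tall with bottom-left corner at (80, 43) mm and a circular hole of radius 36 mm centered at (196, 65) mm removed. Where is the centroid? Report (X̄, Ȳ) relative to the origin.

X̄ = 121.61 mm, Ȳ = 57.90 mm

Part | A | x̄ᵢ | ȳᵢ | A·x̄ᵢ | A·ȳᵢ
plate | 31200.00 | 130.00 | 60.00 | 4056000.00 | 1872000.00
hole 1 | -3024.00 | 108.00 | 70.00 | -326592.00 | -211680.00
hole 2 | -4071.50 | 196.00 | 65.00 | -798014.80 | -264647.77
Σ | 24104.50 |  |  | 2931393.20 | 1395672.23
X̄ = 2931393.20 / 24104.50 = 121.61 mm
Ȳ = 1395672.23 / 24104.50 = 57.90 mm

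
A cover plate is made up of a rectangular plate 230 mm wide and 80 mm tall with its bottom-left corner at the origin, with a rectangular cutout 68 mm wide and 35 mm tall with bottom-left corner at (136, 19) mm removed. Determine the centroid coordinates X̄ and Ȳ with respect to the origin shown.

X̄ = 106.83 mm, Ȳ = 40.52 mm

Part | A | x̄ᵢ | ȳᵢ | A·x̄ᵢ | A·ȳᵢ
plate | 18400.00 | 115.00 | 40.00 | 2116000.00 | 736000.00
hole | -2380.00 | 170.00 | 36.50 | -404600.00 | -86870.00
Σ | 16020.00 |  |  | 1711400.00 | 649130.00
X̄ = 1711400.00 / 16020.00 = 106.83 mm
Ȳ = 649130.00 / 16020.00 = 40.52 mm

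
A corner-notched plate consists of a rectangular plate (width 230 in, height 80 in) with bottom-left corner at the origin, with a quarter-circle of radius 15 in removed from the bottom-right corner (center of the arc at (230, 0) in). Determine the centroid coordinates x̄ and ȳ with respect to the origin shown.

x̄ = 113.95 in, ȳ = 40.33 in

plate: A = 230 × 80 = 18400.00, centroid at (115.00, 40.00).
removed quarter-circle: A = −¼π·15² = -176.71, centroid at (223.63, 6.37).
ΣA = 18223.29 in², ΣAx̄ = 2076480.65 in³, ΣAȳ = 734875.00 in³.
x̄ = 2076480.65/18223.29 = 113.95 in; ȳ = 734875.00/18223.29 = 40.33 in.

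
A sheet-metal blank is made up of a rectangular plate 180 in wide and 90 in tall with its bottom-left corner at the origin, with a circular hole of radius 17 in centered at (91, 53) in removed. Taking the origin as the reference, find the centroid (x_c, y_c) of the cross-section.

Part | A | x̄ᵢ | ȳᵢ | A·x̄ᵢ | A·ȳᵢ
plate | 16200.00 | 90.00 | 45.00 | 1458000.00 | 729000.00
hole | -907.92 | 91.00 | 53.00 | -82620.75 | -48119.77
Σ | 15292.08 |  |  | 1375379.25 | 680880.23
x_c = 1375379.25 / 15292.08 = 89.94 in
y_c = 680880.23 / 15292.08 = 44.53 in

x_c = 89.94 in, y_c = 44.53 in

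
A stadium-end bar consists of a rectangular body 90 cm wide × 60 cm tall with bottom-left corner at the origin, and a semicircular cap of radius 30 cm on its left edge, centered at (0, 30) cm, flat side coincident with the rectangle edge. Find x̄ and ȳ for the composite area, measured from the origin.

x̄ = 33.02 cm, ȳ = 30.00 cm

rectangular body: A = 90 × 60 = 5400.00, centroid at (45.00, 30.00).
semicircular end: A = ½π·30² = 1413.72, centroid at (-12.73, 30.00).
ΣA = 6813.72 cm²
ΣAx̄ = (5400.00)(45.00) + (1413.72)(-12.73) = 225000.00 cm³
ΣAȳ = (5400.00)(30.00) + (1413.72)(30.00) = 204411.50 cm³
x̄ = 225000.00 / 6813.72 = 33.02 cm
ȳ = 204411.50 / 6813.72 = 30.00 cm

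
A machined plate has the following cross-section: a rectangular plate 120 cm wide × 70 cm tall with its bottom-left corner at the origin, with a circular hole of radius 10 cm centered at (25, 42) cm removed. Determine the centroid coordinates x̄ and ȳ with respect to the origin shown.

x̄ = 61.36 cm, ȳ = 34.73 cm

Part | A | x̄ᵢ | ȳᵢ | A·x̄ᵢ | A·ȳᵢ
plate | 8400.00 | 60.00 | 35.00 | 504000.00 | 294000.00
hole | -314.16 | 25.00 | 42.00 | -7853.98 | -13194.69
Σ | 8085.84 |  |  | 496146.02 | 280805.31
x̄ = 496146.02 / 8085.84 = 61.36 cm
ȳ = 280805.31 / 8085.84 = 34.73 cm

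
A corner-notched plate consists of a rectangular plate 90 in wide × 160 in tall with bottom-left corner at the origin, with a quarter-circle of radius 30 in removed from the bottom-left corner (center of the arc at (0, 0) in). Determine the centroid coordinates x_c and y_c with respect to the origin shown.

x_c = 46.67 in, y_c = 83.47 in

plate: A = 90 × 160 = 14400.00, centroid at (45.00, 80.00).
removed quarter-circle: A = −¼π·30² = -706.86, centroid at (12.73, 12.73).
ΣA = 13693.14 in²
ΣAx_c = (14400.00)(45.00) + (-706.86)(12.73) = 639000.00 in³
ΣAy_c = (14400.00)(80.00) + (-706.86)(12.73) = 1143000.00 in³
x_c = 639000.00 / 13693.14 = 46.67 in
y_c = 1143000.00 / 13693.14 = 83.47 in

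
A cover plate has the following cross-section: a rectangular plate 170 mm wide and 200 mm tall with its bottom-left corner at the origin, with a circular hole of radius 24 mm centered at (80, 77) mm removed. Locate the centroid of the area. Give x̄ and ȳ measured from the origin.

x̄ = 85.28 mm, ȳ = 101.29 mm

plate: A = 170 × 200 = 34000.00, centroid at (85.00, 100.00).
hole: A = −π·24² = -1809.56, centroid at (80.00, 77.00).
ΣA = 32190.44 mm², ΣAx̄ = 2745235.41 mm³, ΣAȳ = 3260664.08 mm³.
x̄ = 2745235.41/32190.44 = 85.28 mm; ȳ = 3260664.08/32190.44 = 101.29 mm.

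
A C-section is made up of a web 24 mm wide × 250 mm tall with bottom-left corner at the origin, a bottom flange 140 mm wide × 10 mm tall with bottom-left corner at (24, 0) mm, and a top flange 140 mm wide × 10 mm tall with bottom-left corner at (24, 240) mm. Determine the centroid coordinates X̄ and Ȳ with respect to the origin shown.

Part | A | x̄ᵢ | ȳᵢ | A·x̄ᵢ | A·ȳᵢ
web | 6000.00 | 12.00 | 125.00 | 72000.00 | 750000.00
bottom flange | 1400.00 | 94.00 | 5.00 | 131600.00 | 7000.00
top flange | 1400.00 | 94.00 | 245.00 | 131600.00 | 343000.00
Σ | 8800.00 |  |  | 335200.00 | 1100000.00
X̄ = 335200.00 / 8800.00 = 38.09 mm
Ȳ = 1100000.00 / 8800.00 = 125.00 mm

X̄ = 38.09 mm, Ȳ = 125.00 mm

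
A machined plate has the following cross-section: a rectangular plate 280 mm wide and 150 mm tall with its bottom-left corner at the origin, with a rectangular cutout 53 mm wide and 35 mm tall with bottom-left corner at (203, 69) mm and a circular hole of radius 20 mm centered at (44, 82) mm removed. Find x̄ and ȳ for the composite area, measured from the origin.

x̄ = 138.83 mm, ȳ = 74.23 mm

Part | A | x̄ᵢ | ȳᵢ | A·x̄ᵢ | A·ȳᵢ
plate | 42000.00 | 140.00 | 75.00 | 5880000.00 | 3150000.00
hole 1 | -1855.00 | 229.50 | 86.50 | -425722.50 | -160457.50
hole 2 | -1256.64 | 44.00 | 82.00 | -55292.03 | -103044.24
Σ | 38888.36 |  |  | 5398985.47 | 2886498.26
x̄ = 5398985.47 / 38888.36 = 138.83 mm
ȳ = 2886498.26 / 38888.36 = 74.23 mm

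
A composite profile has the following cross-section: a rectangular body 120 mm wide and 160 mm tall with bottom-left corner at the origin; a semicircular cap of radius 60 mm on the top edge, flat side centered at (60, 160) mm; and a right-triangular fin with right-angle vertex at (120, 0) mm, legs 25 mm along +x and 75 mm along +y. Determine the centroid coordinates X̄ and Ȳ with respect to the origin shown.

Part | A | x̄ᵢ | ȳᵢ | A·x̄ᵢ | A·ȳᵢ
rectangular body | 19200.00 | 60.00 | 80.00 | 1152000.00 | 1536000.00
semicircular top | 5654.87 | 60.00 | 185.46 | 339292.01 | 1048778.68
triangular fin | 937.50 | 128.33 | 25.00 | 120312.50 | 23437.50
Σ | 25792.37 |  |  | 1611604.51 | 2608216.18
X̄ = 1611604.51 / 25792.37 = 62.48 mm
Ȳ = 2608216.18 / 25792.37 = 101.12 mm

X̄ = 62.48 mm, Ȳ = 101.12 mm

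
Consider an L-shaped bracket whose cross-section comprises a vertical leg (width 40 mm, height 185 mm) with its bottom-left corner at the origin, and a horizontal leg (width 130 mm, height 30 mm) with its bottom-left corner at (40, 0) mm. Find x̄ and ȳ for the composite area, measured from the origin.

Part | A | x̄ᵢ | ȳᵢ | A·x̄ᵢ | A·ȳᵢ
vertical leg | 7400.00 | 20.00 | 92.50 | 148000.00 | 684500.00
horizontal leg | 3900.00 | 105.00 | 15.00 | 409500.00 | 58500.00
Σ | 11300.00 |  |  | 557500.00 | 743000.00
x̄ = 557500.00 / 11300.00 = 49.34 mm
ȳ = 743000.00 / 11300.00 = 65.75 mm

x̄ = 49.34 mm, ȳ = 65.75 mm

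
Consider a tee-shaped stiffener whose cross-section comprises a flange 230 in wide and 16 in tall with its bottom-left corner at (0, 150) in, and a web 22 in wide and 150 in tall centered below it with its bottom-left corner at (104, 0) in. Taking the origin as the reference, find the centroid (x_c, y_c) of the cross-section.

x_c = 115.00 in, y_c = 118.76 in

web: A = 22 × 150 = 3300.00, centroid at (115.00, 75.00).
flange: A = 230 × 16 = 3680.00, centroid at (115.00, 158.00).
ΣA = 6980.00 in²
ΣAx_c = (3300.00)(115.00) + (3680.00)(115.00) = 802700.00 in³
ΣAy_c = (3300.00)(75.00) + (3680.00)(158.00) = 828940.00 in³
x_c = 802700.00 / 6980.00 = 115.00 in
y_c = 828940.00 / 6980.00 = 118.76 in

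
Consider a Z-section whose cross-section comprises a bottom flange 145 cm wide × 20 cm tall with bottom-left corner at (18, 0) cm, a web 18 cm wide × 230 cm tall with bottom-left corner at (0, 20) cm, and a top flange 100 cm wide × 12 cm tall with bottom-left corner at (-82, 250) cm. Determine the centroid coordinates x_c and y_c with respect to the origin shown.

x_c = 31.71 cm, y_c = 108.63 cm

Part | A | x̄ᵢ | ȳᵢ | A·x̄ᵢ | A·ȳᵢ
bottom flange | 2900.00 | 90.50 | 10.00 | 262450.00 | 29000.00
web | 4140.00 | 9.00 | 135.00 | 37260.00 | 558900.00
top flange | 1200.00 | -32.00 | 256.00 | -38400.00 | 307200.00
Σ | 8240.00 |  |  | 261310.00 | 895100.00
x_c = 261310.00 / 8240.00 = 31.71 cm
y_c = 895100.00 / 8240.00 = 108.63 cm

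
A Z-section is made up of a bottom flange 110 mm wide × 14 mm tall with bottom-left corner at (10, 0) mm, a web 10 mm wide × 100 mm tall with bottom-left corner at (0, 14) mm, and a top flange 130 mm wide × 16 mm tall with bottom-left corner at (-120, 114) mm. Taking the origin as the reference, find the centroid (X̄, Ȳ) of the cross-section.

X̄ = -2.01 mm, Ȳ = 71.11 mm

bottom flange: A = 110 × 14 = 1540.00, centroid at (65.00, 7.00).
web: A = 10 × 100 = 1000.00, centroid at (5.00, 64.00).
top flange: A = 130 × 16 = 2080.00, centroid at (-55.00, 122.00).
ΣA = 4620.00 mm²
ΣAX̄ = (1540.00)(65.00) + (1000.00)(5.00) + (2080.00)(-55.00) = -9300.00 mm³
ΣAȲ = (1540.00)(7.00) + (1000.00)(64.00) + (2080.00)(122.00) = 328540.00 mm³
X̄ = -9300.00 / 4620.00 = -2.01 mm
Ȳ = 328540.00 / 4620.00 = 71.11 mm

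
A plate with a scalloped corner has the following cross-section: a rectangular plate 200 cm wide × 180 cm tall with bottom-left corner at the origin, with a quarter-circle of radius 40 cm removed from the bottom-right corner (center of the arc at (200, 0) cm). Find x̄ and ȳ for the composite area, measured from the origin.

x̄ = 97.00 cm, ȳ = 92.64 cm

plate: A = 200 × 180 = 36000.00, centroid at (100.00, 90.00).
removed quarter-circle: A = −¼π·40² = -1256.64, centroid at (183.02, 16.98).
ΣA = 34743.36 cm², ΣAx̄ = 3370005.92 cm³, ΣAȳ = 3218666.67 cm³.
x̄ = 3370005.92/34743.36 = 97.00 cm; ȳ = 3218666.67/34743.36 = 92.64 cm.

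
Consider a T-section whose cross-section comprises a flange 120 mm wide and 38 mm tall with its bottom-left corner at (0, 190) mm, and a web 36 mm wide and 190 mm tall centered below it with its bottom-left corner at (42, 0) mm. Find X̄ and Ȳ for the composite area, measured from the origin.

web: A = 36 × 190 = 6840.00, centroid at (60.00, 95.00).
flange: A = 120 × 38 = 4560.00, centroid at (60.00, 209.00).
ΣA = 11400.00 mm²
ΣAX̄ = (6840.00)(60.00) + (4560.00)(60.00) = 684000.00 mm³
ΣAȲ = (6840.00)(95.00) + (4560.00)(209.00) = 1602840.00 mm³
X̄ = 684000.00 / 11400.00 = 60.00 mm
Ȳ = 1602840.00 / 11400.00 = 140.60 mm

X̄ = 60.00 mm, Ȳ = 140.60 mm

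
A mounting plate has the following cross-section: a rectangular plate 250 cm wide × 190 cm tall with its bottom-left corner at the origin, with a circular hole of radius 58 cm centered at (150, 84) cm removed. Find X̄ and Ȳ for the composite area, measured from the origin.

X̄ = 117.85 cm, Ȳ = 98.15 cm

plate: A = 250 × 190 = 47500.00, centroid at (125.00, 95.00).
hole: A = −π·58² = -10568.32, centroid at (150.00, 84.00).
ΣA = 36931.68 cm²
ΣAX̄ = (47500.00)(125.00) + (-10568.32)(150.00) = 4352252.35 cm³
ΣAȲ = (47500.00)(95.00) + (-10568.32)(84.00) = 3624761.31 cm³
X̄ = 4352252.35 / 36931.68 = 117.85 cm
Ȳ = 3624761.31 / 36931.68 = 98.15 cm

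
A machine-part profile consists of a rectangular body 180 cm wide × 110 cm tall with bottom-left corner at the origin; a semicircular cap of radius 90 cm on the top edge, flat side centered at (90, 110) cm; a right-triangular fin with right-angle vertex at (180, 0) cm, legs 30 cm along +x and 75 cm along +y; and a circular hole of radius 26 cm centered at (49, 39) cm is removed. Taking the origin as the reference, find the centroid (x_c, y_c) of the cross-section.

x_c = 96.33 cm, y_c = 92.62 cm

Part | A | x̄ᵢ | ȳᵢ | A·x̄ᵢ | A·ȳᵢ
rectangular body | 19800.00 | 90.00 | 55.00 | 1782000.00 | 1089000.00
semicircular top | 12723.45 | 90.00 | 148.20 | 1145110.52 | 1885579.53
triangular fin | 1125.00 | 190.00 | 25.00 | 213750.00 | 28125.00
hole | -2123.72 | 49.00 | 39.00 | -104062.12 | -82824.95
Σ | 31524.73 |  |  | 3036798.41 | 2919879.58
x_c = 3036798.41 / 31524.73 = 96.33 cm
y_c = 2919879.58 / 31524.73 = 92.62 cm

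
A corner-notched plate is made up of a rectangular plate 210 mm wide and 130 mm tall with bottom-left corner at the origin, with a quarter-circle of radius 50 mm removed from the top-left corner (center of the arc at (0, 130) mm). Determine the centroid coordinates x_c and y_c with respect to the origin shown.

Part | A | x̄ᵢ | ȳᵢ | A·x̄ᵢ | A·ȳᵢ
plate | 27300.00 | 105.00 | 65.00 | 2866500.00 | 1774500.00
removed quarter-circle | -1963.50 | 21.22 | 108.78 | -41666.67 | -213587.74
Σ | 25336.50 |  |  | 2824833.33 | 1560912.26
x_c = 2824833.33 / 25336.50 = 111.49 mm
y_c = 1560912.26 / 25336.50 = 61.61 mm

x_c = 111.49 mm, y_c = 61.61 mm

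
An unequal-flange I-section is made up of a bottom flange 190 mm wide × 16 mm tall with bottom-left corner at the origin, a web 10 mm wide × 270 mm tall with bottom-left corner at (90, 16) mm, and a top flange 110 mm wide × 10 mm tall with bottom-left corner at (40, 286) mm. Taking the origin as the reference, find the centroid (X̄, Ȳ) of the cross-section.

X̄ = 95.00 mm, Ȳ = 109.96 mm

Part | A | x̄ᵢ | ȳᵢ | A·x̄ᵢ | A·ȳᵢ
bottom flange | 3040.00 | 95.00 | 8.00 | 288800.00 | 24320.00
web | 2700.00 | 95.00 | 151.00 | 256500.00 | 407700.00
top flange | 1100.00 | 95.00 | 291.00 | 104500.00 | 320100.00
Σ | 6840.00 |  |  | 649800.00 | 752120.00
X̄ = 649800.00 / 6840.00 = 95.00 mm
Ȳ = 752120.00 / 6840.00 = 109.96 mm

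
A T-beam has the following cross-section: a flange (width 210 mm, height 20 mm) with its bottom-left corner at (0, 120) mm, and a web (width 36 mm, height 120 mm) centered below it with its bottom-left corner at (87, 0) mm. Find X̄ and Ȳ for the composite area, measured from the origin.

X̄ = 105.00 mm, Ȳ = 94.51 mm

web: A = 36 × 120 = 4320.00, centroid at (105.00, 60.00).
flange: A = 210 × 20 = 4200.00, centroid at (105.00, 130.00).
ΣA = 8520.00 mm²
ΣAX̄ = (4320.00)(105.00) + (4200.00)(105.00) = 894600.00 mm³
ΣAȲ = (4320.00)(60.00) + (4200.00)(130.00) = 805200.00 mm³
X̄ = 894600.00 / 8520.00 = 105.00 mm
Ȳ = 805200.00 / 8520.00 = 94.51 mm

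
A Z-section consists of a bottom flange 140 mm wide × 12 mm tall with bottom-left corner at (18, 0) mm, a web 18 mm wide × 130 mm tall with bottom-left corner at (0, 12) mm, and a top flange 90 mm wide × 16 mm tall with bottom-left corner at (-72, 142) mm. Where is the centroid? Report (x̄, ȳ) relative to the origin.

x̄ = 23.81 mm, ȳ = 74.41 mm

Part | A | x̄ᵢ | ȳᵢ | A·x̄ᵢ | A·ȳᵢ
bottom flange | 1680.00 | 88.00 | 6.00 | 147840.00 | 10080.00
web | 2340.00 | 9.00 | 77.00 | 21060.00 | 180180.00
top flange | 1440.00 | -27.00 | 150.00 | -38880.00 | 216000.00
Σ | 5460.00 |  |  | 130020.00 | 406260.00
x̄ = 130020.00 / 5460.00 = 23.81 mm
ȳ = 406260.00 / 5460.00 = 74.41 mm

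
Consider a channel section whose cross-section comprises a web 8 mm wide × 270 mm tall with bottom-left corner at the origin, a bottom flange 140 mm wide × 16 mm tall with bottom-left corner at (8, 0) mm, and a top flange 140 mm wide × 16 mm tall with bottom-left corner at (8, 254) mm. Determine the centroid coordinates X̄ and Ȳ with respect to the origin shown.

web: A = 8 × 270 = 2160.00, centroid at (4.00, 135.00).
bottom flange: A = 140 × 16 = 2240.00, centroid at (78.00, 8.00).
top flange: A = 140 × 16 = 2240.00, centroid at (78.00, 262.00).
ΣA = 6640.00 mm²
ΣAX̄ = (2160.00)(4.00) + (2240.00)(78.00) + (2240.00)(78.00) = 358080.00 mm³
ΣAȲ = (2160.00)(135.00) + (2240.00)(8.00) + (2240.00)(262.00) = 896400.00 mm³
X̄ = 358080.00 / 6640.00 = 53.93 mm
Ȳ = 896400.00 / 6640.00 = 135.00 mm

X̄ = 53.93 mm, Ȳ = 135.00 mm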